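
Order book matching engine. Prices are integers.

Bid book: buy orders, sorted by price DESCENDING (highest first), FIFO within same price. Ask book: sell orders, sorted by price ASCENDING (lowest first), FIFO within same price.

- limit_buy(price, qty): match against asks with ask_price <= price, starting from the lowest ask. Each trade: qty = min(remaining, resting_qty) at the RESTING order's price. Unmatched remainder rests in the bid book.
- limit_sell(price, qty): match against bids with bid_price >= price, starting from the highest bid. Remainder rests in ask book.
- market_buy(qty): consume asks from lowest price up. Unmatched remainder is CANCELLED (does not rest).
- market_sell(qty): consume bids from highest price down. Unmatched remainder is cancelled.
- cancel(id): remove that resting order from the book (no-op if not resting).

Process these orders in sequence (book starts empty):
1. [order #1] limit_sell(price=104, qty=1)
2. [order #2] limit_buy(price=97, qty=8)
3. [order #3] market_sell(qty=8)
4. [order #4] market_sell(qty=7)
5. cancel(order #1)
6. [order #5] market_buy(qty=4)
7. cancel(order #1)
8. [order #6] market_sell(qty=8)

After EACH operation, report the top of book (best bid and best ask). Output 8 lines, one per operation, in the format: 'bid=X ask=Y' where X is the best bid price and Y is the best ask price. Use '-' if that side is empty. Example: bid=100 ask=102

Answer: bid=- ask=104
bid=97 ask=104
bid=- ask=104
bid=- ask=104
bid=- ask=-
bid=- ask=-
bid=- ask=-
bid=- ask=-

Derivation:
After op 1 [order #1] limit_sell(price=104, qty=1): fills=none; bids=[-] asks=[#1:1@104]
After op 2 [order #2] limit_buy(price=97, qty=8): fills=none; bids=[#2:8@97] asks=[#1:1@104]
After op 3 [order #3] market_sell(qty=8): fills=#2x#3:8@97; bids=[-] asks=[#1:1@104]
After op 4 [order #4] market_sell(qty=7): fills=none; bids=[-] asks=[#1:1@104]
After op 5 cancel(order #1): fills=none; bids=[-] asks=[-]
After op 6 [order #5] market_buy(qty=4): fills=none; bids=[-] asks=[-]
After op 7 cancel(order #1): fills=none; bids=[-] asks=[-]
After op 8 [order #6] market_sell(qty=8): fills=none; bids=[-] asks=[-]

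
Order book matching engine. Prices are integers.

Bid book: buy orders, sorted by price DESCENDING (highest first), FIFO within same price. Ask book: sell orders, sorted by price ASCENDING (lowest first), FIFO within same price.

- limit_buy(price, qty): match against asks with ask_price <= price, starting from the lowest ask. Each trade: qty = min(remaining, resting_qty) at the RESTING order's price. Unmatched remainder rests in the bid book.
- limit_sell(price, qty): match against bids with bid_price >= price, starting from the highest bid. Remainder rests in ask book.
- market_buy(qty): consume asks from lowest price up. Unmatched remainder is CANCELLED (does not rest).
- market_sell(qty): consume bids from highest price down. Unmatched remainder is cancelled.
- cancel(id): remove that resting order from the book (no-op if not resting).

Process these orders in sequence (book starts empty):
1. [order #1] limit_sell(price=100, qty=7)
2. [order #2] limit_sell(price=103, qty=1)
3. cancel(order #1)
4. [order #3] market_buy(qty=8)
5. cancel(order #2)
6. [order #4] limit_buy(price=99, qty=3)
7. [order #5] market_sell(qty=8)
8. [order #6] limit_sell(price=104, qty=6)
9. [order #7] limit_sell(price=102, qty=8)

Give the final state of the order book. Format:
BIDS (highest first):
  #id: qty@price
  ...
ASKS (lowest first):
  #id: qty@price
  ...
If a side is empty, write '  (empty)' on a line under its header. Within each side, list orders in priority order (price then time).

Answer: BIDS (highest first):
  (empty)
ASKS (lowest first):
  #7: 8@102
  #6: 6@104

Derivation:
After op 1 [order #1] limit_sell(price=100, qty=7): fills=none; bids=[-] asks=[#1:7@100]
After op 2 [order #2] limit_sell(price=103, qty=1): fills=none; bids=[-] asks=[#1:7@100 #2:1@103]
After op 3 cancel(order #1): fills=none; bids=[-] asks=[#2:1@103]
After op 4 [order #3] market_buy(qty=8): fills=#3x#2:1@103; bids=[-] asks=[-]
After op 5 cancel(order #2): fills=none; bids=[-] asks=[-]
After op 6 [order #4] limit_buy(price=99, qty=3): fills=none; bids=[#4:3@99] asks=[-]
After op 7 [order #5] market_sell(qty=8): fills=#4x#5:3@99; bids=[-] asks=[-]
After op 8 [order #6] limit_sell(price=104, qty=6): fills=none; bids=[-] asks=[#6:6@104]
After op 9 [order #7] limit_sell(price=102, qty=8): fills=none; bids=[-] asks=[#7:8@102 #6:6@104]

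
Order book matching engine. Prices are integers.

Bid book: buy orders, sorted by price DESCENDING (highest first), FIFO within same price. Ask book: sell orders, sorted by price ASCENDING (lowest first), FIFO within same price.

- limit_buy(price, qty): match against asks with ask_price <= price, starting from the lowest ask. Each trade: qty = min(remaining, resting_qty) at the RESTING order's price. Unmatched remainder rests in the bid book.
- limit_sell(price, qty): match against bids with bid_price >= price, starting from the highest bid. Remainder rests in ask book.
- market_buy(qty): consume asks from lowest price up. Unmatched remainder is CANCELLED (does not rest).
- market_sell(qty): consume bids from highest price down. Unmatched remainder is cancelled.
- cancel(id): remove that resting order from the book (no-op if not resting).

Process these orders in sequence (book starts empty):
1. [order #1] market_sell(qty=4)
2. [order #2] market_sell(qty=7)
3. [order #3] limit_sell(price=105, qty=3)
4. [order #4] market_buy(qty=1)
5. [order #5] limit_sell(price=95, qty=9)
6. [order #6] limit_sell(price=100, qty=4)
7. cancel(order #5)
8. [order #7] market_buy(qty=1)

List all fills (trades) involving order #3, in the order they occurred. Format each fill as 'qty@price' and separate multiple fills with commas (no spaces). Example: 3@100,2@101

After op 1 [order #1] market_sell(qty=4): fills=none; bids=[-] asks=[-]
After op 2 [order #2] market_sell(qty=7): fills=none; bids=[-] asks=[-]
After op 3 [order #3] limit_sell(price=105, qty=3): fills=none; bids=[-] asks=[#3:3@105]
After op 4 [order #4] market_buy(qty=1): fills=#4x#3:1@105; bids=[-] asks=[#3:2@105]
After op 5 [order #5] limit_sell(price=95, qty=9): fills=none; bids=[-] asks=[#5:9@95 #3:2@105]
After op 6 [order #6] limit_sell(price=100, qty=4): fills=none; bids=[-] asks=[#5:9@95 #6:4@100 #3:2@105]
After op 7 cancel(order #5): fills=none; bids=[-] asks=[#6:4@100 #3:2@105]
After op 8 [order #7] market_buy(qty=1): fills=#7x#6:1@100; bids=[-] asks=[#6:3@100 #3:2@105]

Answer: 1@105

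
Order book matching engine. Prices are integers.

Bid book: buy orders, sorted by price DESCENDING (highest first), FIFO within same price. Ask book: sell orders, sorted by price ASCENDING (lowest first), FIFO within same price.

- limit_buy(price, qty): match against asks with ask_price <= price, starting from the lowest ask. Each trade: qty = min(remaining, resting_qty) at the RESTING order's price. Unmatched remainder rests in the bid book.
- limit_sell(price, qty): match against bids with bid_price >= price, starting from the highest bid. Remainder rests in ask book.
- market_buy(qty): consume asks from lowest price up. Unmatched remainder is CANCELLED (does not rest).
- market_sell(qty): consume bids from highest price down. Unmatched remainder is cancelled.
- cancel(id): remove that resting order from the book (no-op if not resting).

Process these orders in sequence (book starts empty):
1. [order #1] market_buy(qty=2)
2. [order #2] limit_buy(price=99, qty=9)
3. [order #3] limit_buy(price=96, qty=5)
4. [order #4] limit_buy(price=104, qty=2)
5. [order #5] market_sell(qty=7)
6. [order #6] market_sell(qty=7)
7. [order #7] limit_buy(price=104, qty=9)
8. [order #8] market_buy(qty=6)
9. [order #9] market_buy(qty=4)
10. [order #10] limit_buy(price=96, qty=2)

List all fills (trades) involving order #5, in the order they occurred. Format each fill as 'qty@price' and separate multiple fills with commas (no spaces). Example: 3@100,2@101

After op 1 [order #1] market_buy(qty=2): fills=none; bids=[-] asks=[-]
After op 2 [order #2] limit_buy(price=99, qty=9): fills=none; bids=[#2:9@99] asks=[-]
After op 3 [order #3] limit_buy(price=96, qty=5): fills=none; bids=[#2:9@99 #3:5@96] asks=[-]
After op 4 [order #4] limit_buy(price=104, qty=2): fills=none; bids=[#4:2@104 #2:9@99 #3:5@96] asks=[-]
After op 5 [order #5] market_sell(qty=7): fills=#4x#5:2@104 #2x#5:5@99; bids=[#2:4@99 #3:5@96] asks=[-]
After op 6 [order #6] market_sell(qty=7): fills=#2x#6:4@99 #3x#6:3@96; bids=[#3:2@96] asks=[-]
After op 7 [order #7] limit_buy(price=104, qty=9): fills=none; bids=[#7:9@104 #3:2@96] asks=[-]
After op 8 [order #8] market_buy(qty=6): fills=none; bids=[#7:9@104 #3:2@96] asks=[-]
After op 9 [order #9] market_buy(qty=4): fills=none; bids=[#7:9@104 #3:2@96] asks=[-]
After op 10 [order #10] limit_buy(price=96, qty=2): fills=none; bids=[#7:9@104 #3:2@96 #10:2@96] asks=[-]

Answer: 2@104,5@99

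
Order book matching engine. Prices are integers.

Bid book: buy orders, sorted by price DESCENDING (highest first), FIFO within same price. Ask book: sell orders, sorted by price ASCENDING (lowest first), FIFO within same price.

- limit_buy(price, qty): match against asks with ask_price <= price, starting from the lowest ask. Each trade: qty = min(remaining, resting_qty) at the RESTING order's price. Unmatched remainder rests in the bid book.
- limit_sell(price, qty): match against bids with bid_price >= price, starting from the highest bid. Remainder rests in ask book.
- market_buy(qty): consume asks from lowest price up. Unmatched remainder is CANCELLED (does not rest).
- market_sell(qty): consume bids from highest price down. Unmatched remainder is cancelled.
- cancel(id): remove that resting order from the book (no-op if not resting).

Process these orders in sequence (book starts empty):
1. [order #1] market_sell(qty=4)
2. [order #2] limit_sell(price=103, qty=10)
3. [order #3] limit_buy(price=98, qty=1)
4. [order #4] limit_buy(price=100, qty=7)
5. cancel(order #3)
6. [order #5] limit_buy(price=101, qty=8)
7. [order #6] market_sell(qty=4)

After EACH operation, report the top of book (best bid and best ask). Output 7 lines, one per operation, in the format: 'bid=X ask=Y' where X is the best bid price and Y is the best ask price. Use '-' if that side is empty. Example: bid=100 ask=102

After op 1 [order #1] market_sell(qty=4): fills=none; bids=[-] asks=[-]
After op 2 [order #2] limit_sell(price=103, qty=10): fills=none; bids=[-] asks=[#2:10@103]
After op 3 [order #3] limit_buy(price=98, qty=1): fills=none; bids=[#3:1@98] asks=[#2:10@103]
After op 4 [order #4] limit_buy(price=100, qty=7): fills=none; bids=[#4:7@100 #3:1@98] asks=[#2:10@103]
After op 5 cancel(order #3): fills=none; bids=[#4:7@100] asks=[#2:10@103]
After op 6 [order #5] limit_buy(price=101, qty=8): fills=none; bids=[#5:8@101 #4:7@100] asks=[#2:10@103]
After op 7 [order #6] market_sell(qty=4): fills=#5x#6:4@101; bids=[#5:4@101 #4:7@100] asks=[#2:10@103]

Answer: bid=- ask=-
bid=- ask=103
bid=98 ask=103
bid=100 ask=103
bid=100 ask=103
bid=101 ask=103
bid=101 ask=103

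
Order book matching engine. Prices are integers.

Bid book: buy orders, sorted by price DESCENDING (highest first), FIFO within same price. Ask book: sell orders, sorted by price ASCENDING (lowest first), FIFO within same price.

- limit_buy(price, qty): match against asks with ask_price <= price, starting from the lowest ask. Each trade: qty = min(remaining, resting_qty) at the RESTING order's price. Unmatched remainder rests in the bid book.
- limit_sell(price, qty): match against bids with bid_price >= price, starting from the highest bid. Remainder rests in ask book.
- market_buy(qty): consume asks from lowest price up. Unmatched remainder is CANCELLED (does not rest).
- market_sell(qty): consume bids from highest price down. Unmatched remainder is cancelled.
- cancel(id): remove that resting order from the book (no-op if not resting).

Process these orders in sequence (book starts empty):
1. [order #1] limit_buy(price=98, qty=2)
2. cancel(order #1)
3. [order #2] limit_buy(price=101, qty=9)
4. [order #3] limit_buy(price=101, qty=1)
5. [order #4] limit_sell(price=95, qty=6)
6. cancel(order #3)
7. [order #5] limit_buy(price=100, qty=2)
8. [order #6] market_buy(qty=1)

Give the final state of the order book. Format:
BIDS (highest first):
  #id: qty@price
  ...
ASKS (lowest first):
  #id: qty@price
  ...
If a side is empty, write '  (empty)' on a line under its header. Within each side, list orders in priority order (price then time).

After op 1 [order #1] limit_buy(price=98, qty=2): fills=none; bids=[#1:2@98] asks=[-]
After op 2 cancel(order #1): fills=none; bids=[-] asks=[-]
After op 3 [order #2] limit_buy(price=101, qty=9): fills=none; bids=[#2:9@101] asks=[-]
After op 4 [order #3] limit_buy(price=101, qty=1): fills=none; bids=[#2:9@101 #3:1@101] asks=[-]
After op 5 [order #4] limit_sell(price=95, qty=6): fills=#2x#4:6@101; bids=[#2:3@101 #3:1@101] asks=[-]
After op 6 cancel(order #3): fills=none; bids=[#2:3@101] asks=[-]
After op 7 [order #5] limit_buy(price=100, qty=2): fills=none; bids=[#2:3@101 #5:2@100] asks=[-]
After op 8 [order #6] market_buy(qty=1): fills=none; bids=[#2:3@101 #5:2@100] asks=[-]

Answer: BIDS (highest first):
  #2: 3@101
  #5: 2@100
ASKS (lowest first):
  (empty)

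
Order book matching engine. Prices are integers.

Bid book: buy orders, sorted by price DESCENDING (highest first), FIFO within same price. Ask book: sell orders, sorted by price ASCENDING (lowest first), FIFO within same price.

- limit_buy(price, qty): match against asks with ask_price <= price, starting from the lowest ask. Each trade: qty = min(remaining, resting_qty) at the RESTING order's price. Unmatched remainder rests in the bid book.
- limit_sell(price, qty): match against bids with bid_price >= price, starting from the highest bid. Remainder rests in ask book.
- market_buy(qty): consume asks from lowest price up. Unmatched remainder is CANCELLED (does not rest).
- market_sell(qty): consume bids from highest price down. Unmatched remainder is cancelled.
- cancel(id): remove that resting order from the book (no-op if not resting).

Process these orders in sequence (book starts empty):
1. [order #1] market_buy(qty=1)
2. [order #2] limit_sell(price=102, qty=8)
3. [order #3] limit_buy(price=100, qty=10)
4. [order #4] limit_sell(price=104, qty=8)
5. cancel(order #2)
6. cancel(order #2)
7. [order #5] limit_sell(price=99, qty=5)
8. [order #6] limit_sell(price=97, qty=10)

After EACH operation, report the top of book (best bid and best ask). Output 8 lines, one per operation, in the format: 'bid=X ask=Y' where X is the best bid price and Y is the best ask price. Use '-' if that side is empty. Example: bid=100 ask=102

Answer: bid=- ask=-
bid=- ask=102
bid=100 ask=102
bid=100 ask=102
bid=100 ask=104
bid=100 ask=104
bid=100 ask=104
bid=- ask=97

Derivation:
After op 1 [order #1] market_buy(qty=1): fills=none; bids=[-] asks=[-]
After op 2 [order #2] limit_sell(price=102, qty=8): fills=none; bids=[-] asks=[#2:8@102]
After op 3 [order #3] limit_buy(price=100, qty=10): fills=none; bids=[#3:10@100] asks=[#2:8@102]
After op 4 [order #4] limit_sell(price=104, qty=8): fills=none; bids=[#3:10@100] asks=[#2:8@102 #4:8@104]
After op 5 cancel(order #2): fills=none; bids=[#3:10@100] asks=[#4:8@104]
After op 6 cancel(order #2): fills=none; bids=[#3:10@100] asks=[#4:8@104]
After op 7 [order #5] limit_sell(price=99, qty=5): fills=#3x#5:5@100; bids=[#3:5@100] asks=[#4:8@104]
After op 8 [order #6] limit_sell(price=97, qty=10): fills=#3x#6:5@100; bids=[-] asks=[#6:5@97 #4:8@104]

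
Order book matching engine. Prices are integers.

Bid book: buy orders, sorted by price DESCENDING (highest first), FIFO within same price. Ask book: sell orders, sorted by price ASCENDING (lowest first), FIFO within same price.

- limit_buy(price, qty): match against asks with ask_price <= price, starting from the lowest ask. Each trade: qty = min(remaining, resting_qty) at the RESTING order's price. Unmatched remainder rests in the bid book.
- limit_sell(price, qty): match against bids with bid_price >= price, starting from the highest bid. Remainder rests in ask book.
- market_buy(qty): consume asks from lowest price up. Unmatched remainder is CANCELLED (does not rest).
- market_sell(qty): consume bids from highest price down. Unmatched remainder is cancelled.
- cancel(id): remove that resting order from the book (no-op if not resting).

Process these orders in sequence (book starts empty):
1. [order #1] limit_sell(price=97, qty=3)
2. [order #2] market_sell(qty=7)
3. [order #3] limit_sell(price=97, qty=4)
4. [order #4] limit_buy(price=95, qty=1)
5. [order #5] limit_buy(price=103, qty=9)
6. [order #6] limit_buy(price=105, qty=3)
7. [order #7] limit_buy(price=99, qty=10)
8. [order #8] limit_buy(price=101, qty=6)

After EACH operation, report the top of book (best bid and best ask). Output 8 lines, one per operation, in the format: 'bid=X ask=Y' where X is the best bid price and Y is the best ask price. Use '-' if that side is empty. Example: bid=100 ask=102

After op 1 [order #1] limit_sell(price=97, qty=3): fills=none; bids=[-] asks=[#1:3@97]
After op 2 [order #2] market_sell(qty=7): fills=none; bids=[-] asks=[#1:3@97]
After op 3 [order #3] limit_sell(price=97, qty=4): fills=none; bids=[-] asks=[#1:3@97 #3:4@97]
After op 4 [order #4] limit_buy(price=95, qty=1): fills=none; bids=[#4:1@95] asks=[#1:3@97 #3:4@97]
After op 5 [order #5] limit_buy(price=103, qty=9): fills=#5x#1:3@97 #5x#3:4@97; bids=[#5:2@103 #4:1@95] asks=[-]
After op 6 [order #6] limit_buy(price=105, qty=3): fills=none; bids=[#6:3@105 #5:2@103 #4:1@95] asks=[-]
After op 7 [order #7] limit_buy(price=99, qty=10): fills=none; bids=[#6:3@105 #5:2@103 #7:10@99 #4:1@95] asks=[-]
After op 8 [order #8] limit_buy(price=101, qty=6): fills=none; bids=[#6:3@105 #5:2@103 #8:6@101 #7:10@99 #4:1@95] asks=[-]

Answer: bid=- ask=97
bid=- ask=97
bid=- ask=97
bid=95 ask=97
bid=103 ask=-
bid=105 ask=-
bid=105 ask=-
bid=105 ask=-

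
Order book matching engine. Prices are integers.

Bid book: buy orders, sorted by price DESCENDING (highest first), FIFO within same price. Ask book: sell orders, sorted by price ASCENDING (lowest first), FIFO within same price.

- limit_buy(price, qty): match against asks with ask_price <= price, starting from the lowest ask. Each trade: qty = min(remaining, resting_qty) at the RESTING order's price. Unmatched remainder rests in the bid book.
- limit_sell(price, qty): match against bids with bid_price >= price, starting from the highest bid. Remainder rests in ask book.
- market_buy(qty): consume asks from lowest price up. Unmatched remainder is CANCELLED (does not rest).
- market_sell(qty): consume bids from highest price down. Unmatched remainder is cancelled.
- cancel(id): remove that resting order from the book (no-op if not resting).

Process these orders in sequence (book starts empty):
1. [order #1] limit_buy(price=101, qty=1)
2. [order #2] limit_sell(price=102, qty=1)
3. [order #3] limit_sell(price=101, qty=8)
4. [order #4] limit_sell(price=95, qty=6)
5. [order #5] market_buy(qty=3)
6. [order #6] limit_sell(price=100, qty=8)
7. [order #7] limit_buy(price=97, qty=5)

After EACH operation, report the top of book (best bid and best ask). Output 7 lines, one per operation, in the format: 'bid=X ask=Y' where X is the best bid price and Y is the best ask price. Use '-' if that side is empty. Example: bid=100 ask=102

After op 1 [order #1] limit_buy(price=101, qty=1): fills=none; bids=[#1:1@101] asks=[-]
After op 2 [order #2] limit_sell(price=102, qty=1): fills=none; bids=[#1:1@101] asks=[#2:1@102]
After op 3 [order #3] limit_sell(price=101, qty=8): fills=#1x#3:1@101; bids=[-] asks=[#3:7@101 #2:1@102]
After op 4 [order #4] limit_sell(price=95, qty=6): fills=none; bids=[-] asks=[#4:6@95 #3:7@101 #2:1@102]
After op 5 [order #5] market_buy(qty=3): fills=#5x#4:3@95; bids=[-] asks=[#4:3@95 #3:7@101 #2:1@102]
After op 6 [order #6] limit_sell(price=100, qty=8): fills=none; bids=[-] asks=[#4:3@95 #6:8@100 #3:7@101 #2:1@102]
After op 7 [order #7] limit_buy(price=97, qty=5): fills=#7x#4:3@95; bids=[#7:2@97] asks=[#6:8@100 #3:7@101 #2:1@102]

Answer: bid=101 ask=-
bid=101 ask=102
bid=- ask=101
bid=- ask=95
bid=- ask=95
bid=- ask=95
bid=97 ask=100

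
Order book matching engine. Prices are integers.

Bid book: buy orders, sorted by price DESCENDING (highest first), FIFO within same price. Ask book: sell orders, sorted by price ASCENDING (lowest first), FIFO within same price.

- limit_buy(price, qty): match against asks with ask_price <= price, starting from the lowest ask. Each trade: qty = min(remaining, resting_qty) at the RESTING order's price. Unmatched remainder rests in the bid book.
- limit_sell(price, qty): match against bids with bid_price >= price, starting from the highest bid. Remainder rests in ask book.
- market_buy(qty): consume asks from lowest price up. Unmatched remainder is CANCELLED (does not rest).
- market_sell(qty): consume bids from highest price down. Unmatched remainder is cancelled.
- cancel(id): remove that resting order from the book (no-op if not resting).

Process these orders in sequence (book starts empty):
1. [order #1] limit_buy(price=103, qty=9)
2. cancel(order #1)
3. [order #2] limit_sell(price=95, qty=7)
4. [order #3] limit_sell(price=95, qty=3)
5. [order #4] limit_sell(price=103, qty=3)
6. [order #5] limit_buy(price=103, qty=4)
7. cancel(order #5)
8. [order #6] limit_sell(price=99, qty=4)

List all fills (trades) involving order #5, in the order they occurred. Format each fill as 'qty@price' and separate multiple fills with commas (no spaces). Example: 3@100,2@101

Answer: 4@95

Derivation:
After op 1 [order #1] limit_buy(price=103, qty=9): fills=none; bids=[#1:9@103] asks=[-]
After op 2 cancel(order #1): fills=none; bids=[-] asks=[-]
After op 3 [order #2] limit_sell(price=95, qty=7): fills=none; bids=[-] asks=[#2:7@95]
After op 4 [order #3] limit_sell(price=95, qty=3): fills=none; bids=[-] asks=[#2:7@95 #3:3@95]
After op 5 [order #4] limit_sell(price=103, qty=3): fills=none; bids=[-] asks=[#2:7@95 #3:3@95 #4:3@103]
After op 6 [order #5] limit_buy(price=103, qty=4): fills=#5x#2:4@95; bids=[-] asks=[#2:3@95 #3:3@95 #4:3@103]
After op 7 cancel(order #5): fills=none; bids=[-] asks=[#2:3@95 #3:3@95 #4:3@103]
After op 8 [order #6] limit_sell(price=99, qty=4): fills=none; bids=[-] asks=[#2:3@95 #3:3@95 #6:4@99 #4:3@103]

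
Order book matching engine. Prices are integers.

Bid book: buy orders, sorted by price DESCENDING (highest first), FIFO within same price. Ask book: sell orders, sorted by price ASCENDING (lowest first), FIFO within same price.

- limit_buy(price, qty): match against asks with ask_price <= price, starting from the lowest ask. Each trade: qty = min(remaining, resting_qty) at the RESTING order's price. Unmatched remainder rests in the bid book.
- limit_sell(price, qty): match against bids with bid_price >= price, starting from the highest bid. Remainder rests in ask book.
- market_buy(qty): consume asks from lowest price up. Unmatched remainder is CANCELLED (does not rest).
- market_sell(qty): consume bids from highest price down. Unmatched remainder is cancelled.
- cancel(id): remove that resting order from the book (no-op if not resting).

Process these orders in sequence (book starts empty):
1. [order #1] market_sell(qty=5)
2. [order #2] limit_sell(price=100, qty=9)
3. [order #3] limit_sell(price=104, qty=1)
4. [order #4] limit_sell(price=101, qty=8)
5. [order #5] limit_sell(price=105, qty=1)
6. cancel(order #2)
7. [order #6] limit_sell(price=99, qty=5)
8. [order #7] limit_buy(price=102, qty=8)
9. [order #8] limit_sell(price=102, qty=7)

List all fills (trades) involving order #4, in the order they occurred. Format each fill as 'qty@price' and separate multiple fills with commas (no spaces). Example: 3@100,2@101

After op 1 [order #1] market_sell(qty=5): fills=none; bids=[-] asks=[-]
After op 2 [order #2] limit_sell(price=100, qty=9): fills=none; bids=[-] asks=[#2:9@100]
After op 3 [order #3] limit_sell(price=104, qty=1): fills=none; bids=[-] asks=[#2:9@100 #3:1@104]
After op 4 [order #4] limit_sell(price=101, qty=8): fills=none; bids=[-] asks=[#2:9@100 #4:8@101 #3:1@104]
After op 5 [order #5] limit_sell(price=105, qty=1): fills=none; bids=[-] asks=[#2:9@100 #4:8@101 #3:1@104 #5:1@105]
After op 6 cancel(order #2): fills=none; bids=[-] asks=[#4:8@101 #3:1@104 #5:1@105]
After op 7 [order #6] limit_sell(price=99, qty=5): fills=none; bids=[-] asks=[#6:5@99 #4:8@101 #3:1@104 #5:1@105]
After op 8 [order #7] limit_buy(price=102, qty=8): fills=#7x#6:5@99 #7x#4:3@101; bids=[-] asks=[#4:5@101 #3:1@104 #5:1@105]
After op 9 [order #8] limit_sell(price=102, qty=7): fills=none; bids=[-] asks=[#4:5@101 #8:7@102 #3:1@104 #5:1@105]

Answer: 3@101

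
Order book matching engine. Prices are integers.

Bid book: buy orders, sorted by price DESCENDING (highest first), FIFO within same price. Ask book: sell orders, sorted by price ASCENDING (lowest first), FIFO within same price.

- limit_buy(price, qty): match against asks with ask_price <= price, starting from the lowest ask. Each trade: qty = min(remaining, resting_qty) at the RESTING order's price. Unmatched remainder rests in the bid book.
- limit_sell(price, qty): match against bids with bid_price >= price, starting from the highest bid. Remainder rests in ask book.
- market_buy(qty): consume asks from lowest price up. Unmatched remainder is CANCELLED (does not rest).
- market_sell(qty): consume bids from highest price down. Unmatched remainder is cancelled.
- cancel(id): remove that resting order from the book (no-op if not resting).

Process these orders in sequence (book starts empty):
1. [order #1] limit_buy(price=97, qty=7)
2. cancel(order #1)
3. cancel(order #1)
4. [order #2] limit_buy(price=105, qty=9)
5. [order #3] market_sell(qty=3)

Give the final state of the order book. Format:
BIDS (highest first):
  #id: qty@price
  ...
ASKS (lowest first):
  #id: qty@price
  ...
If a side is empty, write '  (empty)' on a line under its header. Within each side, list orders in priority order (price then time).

Answer: BIDS (highest first):
  #2: 6@105
ASKS (lowest first):
  (empty)

Derivation:
After op 1 [order #1] limit_buy(price=97, qty=7): fills=none; bids=[#1:7@97] asks=[-]
After op 2 cancel(order #1): fills=none; bids=[-] asks=[-]
After op 3 cancel(order #1): fills=none; bids=[-] asks=[-]
After op 4 [order #2] limit_buy(price=105, qty=9): fills=none; bids=[#2:9@105] asks=[-]
After op 5 [order #3] market_sell(qty=3): fills=#2x#3:3@105; bids=[#2:6@105] asks=[-]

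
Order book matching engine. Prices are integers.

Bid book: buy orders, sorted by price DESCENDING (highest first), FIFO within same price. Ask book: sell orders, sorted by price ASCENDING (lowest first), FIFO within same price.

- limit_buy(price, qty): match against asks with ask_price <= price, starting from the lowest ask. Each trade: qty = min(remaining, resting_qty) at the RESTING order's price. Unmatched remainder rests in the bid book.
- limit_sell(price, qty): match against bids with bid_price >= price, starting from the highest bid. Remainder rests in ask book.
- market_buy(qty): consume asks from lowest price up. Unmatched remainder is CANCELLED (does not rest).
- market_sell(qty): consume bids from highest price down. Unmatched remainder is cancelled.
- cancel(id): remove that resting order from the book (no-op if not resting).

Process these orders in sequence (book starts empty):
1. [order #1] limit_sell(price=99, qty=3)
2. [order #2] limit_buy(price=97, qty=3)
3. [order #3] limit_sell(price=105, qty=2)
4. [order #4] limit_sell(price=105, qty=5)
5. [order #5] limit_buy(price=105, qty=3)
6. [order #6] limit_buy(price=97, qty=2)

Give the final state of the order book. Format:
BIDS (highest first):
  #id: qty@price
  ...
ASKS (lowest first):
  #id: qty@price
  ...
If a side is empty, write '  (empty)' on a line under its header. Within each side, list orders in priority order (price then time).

Answer: BIDS (highest first):
  #2: 3@97
  #6: 2@97
ASKS (lowest first):
  #3: 2@105
  #4: 5@105

Derivation:
After op 1 [order #1] limit_sell(price=99, qty=3): fills=none; bids=[-] asks=[#1:3@99]
After op 2 [order #2] limit_buy(price=97, qty=3): fills=none; bids=[#2:3@97] asks=[#1:3@99]
After op 3 [order #3] limit_sell(price=105, qty=2): fills=none; bids=[#2:3@97] asks=[#1:3@99 #3:2@105]
After op 4 [order #4] limit_sell(price=105, qty=5): fills=none; bids=[#2:3@97] asks=[#1:3@99 #3:2@105 #4:5@105]
After op 5 [order #5] limit_buy(price=105, qty=3): fills=#5x#1:3@99; bids=[#2:3@97] asks=[#3:2@105 #4:5@105]
After op 6 [order #6] limit_buy(price=97, qty=2): fills=none; bids=[#2:3@97 #6:2@97] asks=[#3:2@105 #4:5@105]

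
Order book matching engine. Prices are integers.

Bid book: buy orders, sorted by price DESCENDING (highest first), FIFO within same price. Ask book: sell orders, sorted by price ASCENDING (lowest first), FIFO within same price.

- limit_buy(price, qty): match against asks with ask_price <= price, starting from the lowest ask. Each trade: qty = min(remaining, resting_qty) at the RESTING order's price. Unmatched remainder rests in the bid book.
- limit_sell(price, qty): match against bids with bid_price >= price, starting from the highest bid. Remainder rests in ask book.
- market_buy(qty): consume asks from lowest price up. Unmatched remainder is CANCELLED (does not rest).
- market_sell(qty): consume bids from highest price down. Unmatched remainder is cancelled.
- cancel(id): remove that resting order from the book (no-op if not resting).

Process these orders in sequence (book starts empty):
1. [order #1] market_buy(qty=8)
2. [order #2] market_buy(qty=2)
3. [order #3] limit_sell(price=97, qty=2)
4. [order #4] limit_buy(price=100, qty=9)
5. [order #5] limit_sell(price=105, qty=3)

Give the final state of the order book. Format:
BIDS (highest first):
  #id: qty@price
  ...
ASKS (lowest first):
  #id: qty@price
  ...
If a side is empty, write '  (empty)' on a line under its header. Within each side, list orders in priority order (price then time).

After op 1 [order #1] market_buy(qty=8): fills=none; bids=[-] asks=[-]
After op 2 [order #2] market_buy(qty=2): fills=none; bids=[-] asks=[-]
After op 3 [order #3] limit_sell(price=97, qty=2): fills=none; bids=[-] asks=[#3:2@97]
After op 4 [order #4] limit_buy(price=100, qty=9): fills=#4x#3:2@97; bids=[#4:7@100] asks=[-]
After op 5 [order #5] limit_sell(price=105, qty=3): fills=none; bids=[#4:7@100] asks=[#5:3@105]

Answer: BIDS (highest first):
  #4: 7@100
ASKS (lowest first):
  #5: 3@105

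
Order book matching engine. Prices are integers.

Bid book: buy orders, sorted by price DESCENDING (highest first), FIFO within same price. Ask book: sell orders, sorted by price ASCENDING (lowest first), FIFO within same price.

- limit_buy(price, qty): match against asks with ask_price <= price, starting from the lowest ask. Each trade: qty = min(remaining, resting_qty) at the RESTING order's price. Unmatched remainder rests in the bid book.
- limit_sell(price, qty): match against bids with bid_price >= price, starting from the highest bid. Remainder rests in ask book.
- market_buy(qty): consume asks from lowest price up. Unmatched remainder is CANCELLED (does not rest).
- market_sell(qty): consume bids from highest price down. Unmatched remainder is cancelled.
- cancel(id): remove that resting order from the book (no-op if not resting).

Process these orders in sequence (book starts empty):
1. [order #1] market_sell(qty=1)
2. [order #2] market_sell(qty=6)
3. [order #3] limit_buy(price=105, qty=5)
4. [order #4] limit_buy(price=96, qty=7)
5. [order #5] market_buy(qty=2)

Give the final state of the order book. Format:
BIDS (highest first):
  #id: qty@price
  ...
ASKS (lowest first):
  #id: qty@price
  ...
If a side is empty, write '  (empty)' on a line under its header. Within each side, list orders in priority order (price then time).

Answer: BIDS (highest first):
  #3: 5@105
  #4: 7@96
ASKS (lowest first):
  (empty)

Derivation:
After op 1 [order #1] market_sell(qty=1): fills=none; bids=[-] asks=[-]
After op 2 [order #2] market_sell(qty=6): fills=none; bids=[-] asks=[-]
After op 3 [order #3] limit_buy(price=105, qty=5): fills=none; bids=[#3:5@105] asks=[-]
After op 4 [order #4] limit_buy(price=96, qty=7): fills=none; bids=[#3:5@105 #4:7@96] asks=[-]
After op 5 [order #5] market_buy(qty=2): fills=none; bids=[#3:5@105 #4:7@96] asks=[-]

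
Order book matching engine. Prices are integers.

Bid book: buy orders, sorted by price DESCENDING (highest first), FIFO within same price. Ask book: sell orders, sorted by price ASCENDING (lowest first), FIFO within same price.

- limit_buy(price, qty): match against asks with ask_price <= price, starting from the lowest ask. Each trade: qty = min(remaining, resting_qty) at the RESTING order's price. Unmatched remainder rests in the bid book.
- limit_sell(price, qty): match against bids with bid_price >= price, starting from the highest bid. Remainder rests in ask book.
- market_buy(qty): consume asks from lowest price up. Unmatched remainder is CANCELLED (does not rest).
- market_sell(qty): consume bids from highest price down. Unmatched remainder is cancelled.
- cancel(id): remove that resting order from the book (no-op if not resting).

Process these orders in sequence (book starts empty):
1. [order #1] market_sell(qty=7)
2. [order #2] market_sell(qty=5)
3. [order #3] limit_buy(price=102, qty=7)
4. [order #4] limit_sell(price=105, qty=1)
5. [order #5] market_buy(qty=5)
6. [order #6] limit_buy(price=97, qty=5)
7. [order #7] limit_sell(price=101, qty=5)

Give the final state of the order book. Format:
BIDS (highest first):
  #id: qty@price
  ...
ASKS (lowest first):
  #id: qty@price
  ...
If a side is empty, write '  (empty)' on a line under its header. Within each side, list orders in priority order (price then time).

After op 1 [order #1] market_sell(qty=7): fills=none; bids=[-] asks=[-]
After op 2 [order #2] market_sell(qty=5): fills=none; bids=[-] asks=[-]
After op 3 [order #3] limit_buy(price=102, qty=7): fills=none; bids=[#3:7@102] asks=[-]
After op 4 [order #4] limit_sell(price=105, qty=1): fills=none; bids=[#3:7@102] asks=[#4:1@105]
After op 5 [order #5] market_buy(qty=5): fills=#5x#4:1@105; bids=[#3:7@102] asks=[-]
After op 6 [order #6] limit_buy(price=97, qty=5): fills=none; bids=[#3:7@102 #6:5@97] asks=[-]
After op 7 [order #7] limit_sell(price=101, qty=5): fills=#3x#7:5@102; bids=[#3:2@102 #6:5@97] asks=[-]

Answer: BIDS (highest first):
  #3: 2@102
  #6: 5@97
ASKS (lowest first):
  (empty)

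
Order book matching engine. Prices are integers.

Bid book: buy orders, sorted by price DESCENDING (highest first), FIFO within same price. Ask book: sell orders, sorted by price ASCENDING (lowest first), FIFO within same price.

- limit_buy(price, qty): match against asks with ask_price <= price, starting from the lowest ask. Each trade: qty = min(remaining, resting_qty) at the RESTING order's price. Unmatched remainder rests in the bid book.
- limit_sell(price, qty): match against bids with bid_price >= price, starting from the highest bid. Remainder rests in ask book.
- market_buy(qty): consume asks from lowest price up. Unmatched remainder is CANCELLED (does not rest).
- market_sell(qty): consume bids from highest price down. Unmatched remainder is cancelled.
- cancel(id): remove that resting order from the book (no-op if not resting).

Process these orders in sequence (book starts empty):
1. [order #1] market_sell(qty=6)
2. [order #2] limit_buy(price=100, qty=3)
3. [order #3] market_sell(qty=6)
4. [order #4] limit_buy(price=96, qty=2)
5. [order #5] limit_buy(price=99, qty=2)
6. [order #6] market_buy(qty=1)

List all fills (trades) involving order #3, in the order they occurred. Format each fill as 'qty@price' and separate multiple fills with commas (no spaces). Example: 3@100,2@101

After op 1 [order #1] market_sell(qty=6): fills=none; bids=[-] asks=[-]
After op 2 [order #2] limit_buy(price=100, qty=3): fills=none; bids=[#2:3@100] asks=[-]
After op 3 [order #3] market_sell(qty=6): fills=#2x#3:3@100; bids=[-] asks=[-]
After op 4 [order #4] limit_buy(price=96, qty=2): fills=none; bids=[#4:2@96] asks=[-]
After op 5 [order #5] limit_buy(price=99, qty=2): fills=none; bids=[#5:2@99 #4:2@96] asks=[-]
After op 6 [order #6] market_buy(qty=1): fills=none; bids=[#5:2@99 #4:2@96] asks=[-]

Answer: 3@100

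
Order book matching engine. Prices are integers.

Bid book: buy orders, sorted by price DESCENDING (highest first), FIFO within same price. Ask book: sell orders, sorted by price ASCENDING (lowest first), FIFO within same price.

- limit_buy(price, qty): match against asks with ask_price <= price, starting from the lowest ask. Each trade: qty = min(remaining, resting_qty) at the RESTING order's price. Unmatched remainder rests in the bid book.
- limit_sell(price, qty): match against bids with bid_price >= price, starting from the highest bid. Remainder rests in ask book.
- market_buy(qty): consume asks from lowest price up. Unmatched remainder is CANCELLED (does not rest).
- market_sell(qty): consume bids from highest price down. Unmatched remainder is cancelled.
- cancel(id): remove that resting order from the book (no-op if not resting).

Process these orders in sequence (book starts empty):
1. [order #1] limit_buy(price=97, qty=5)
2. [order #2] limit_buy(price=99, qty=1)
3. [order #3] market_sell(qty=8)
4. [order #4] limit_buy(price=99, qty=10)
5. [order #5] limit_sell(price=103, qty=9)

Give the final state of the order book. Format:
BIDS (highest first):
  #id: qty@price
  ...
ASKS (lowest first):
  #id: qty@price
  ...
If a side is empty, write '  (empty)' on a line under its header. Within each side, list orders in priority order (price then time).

Answer: BIDS (highest first):
  #4: 10@99
ASKS (lowest first):
  #5: 9@103

Derivation:
After op 1 [order #1] limit_buy(price=97, qty=5): fills=none; bids=[#1:5@97] asks=[-]
After op 2 [order #2] limit_buy(price=99, qty=1): fills=none; bids=[#2:1@99 #1:5@97] asks=[-]
After op 3 [order #3] market_sell(qty=8): fills=#2x#3:1@99 #1x#3:5@97; bids=[-] asks=[-]
After op 4 [order #4] limit_buy(price=99, qty=10): fills=none; bids=[#4:10@99] asks=[-]
After op 5 [order #5] limit_sell(price=103, qty=9): fills=none; bids=[#4:10@99] asks=[#5:9@103]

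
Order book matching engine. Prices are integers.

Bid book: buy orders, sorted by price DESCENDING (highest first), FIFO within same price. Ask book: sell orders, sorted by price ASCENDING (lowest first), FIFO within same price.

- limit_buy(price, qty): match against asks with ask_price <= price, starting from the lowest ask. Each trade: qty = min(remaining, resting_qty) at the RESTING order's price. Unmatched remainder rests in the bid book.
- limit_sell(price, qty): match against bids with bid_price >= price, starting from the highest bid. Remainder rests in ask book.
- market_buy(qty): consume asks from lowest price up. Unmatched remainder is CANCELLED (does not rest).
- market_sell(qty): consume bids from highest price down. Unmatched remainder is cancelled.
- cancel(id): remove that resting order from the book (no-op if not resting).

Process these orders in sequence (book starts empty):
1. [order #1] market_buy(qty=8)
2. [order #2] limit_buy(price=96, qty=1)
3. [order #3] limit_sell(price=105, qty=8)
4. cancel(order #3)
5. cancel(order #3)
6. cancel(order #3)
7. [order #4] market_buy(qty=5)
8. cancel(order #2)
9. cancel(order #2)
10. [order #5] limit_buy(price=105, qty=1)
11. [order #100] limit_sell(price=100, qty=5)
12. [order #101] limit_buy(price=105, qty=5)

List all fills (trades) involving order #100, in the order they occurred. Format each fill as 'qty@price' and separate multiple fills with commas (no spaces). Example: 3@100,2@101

After op 1 [order #1] market_buy(qty=8): fills=none; bids=[-] asks=[-]
After op 2 [order #2] limit_buy(price=96, qty=1): fills=none; bids=[#2:1@96] asks=[-]
After op 3 [order #3] limit_sell(price=105, qty=8): fills=none; bids=[#2:1@96] asks=[#3:8@105]
After op 4 cancel(order #3): fills=none; bids=[#2:1@96] asks=[-]
After op 5 cancel(order #3): fills=none; bids=[#2:1@96] asks=[-]
After op 6 cancel(order #3): fills=none; bids=[#2:1@96] asks=[-]
After op 7 [order #4] market_buy(qty=5): fills=none; bids=[#2:1@96] asks=[-]
After op 8 cancel(order #2): fills=none; bids=[-] asks=[-]
After op 9 cancel(order #2): fills=none; bids=[-] asks=[-]
After op 10 [order #5] limit_buy(price=105, qty=1): fills=none; bids=[#5:1@105] asks=[-]
After op 11 [order #100] limit_sell(price=100, qty=5): fills=#5x#100:1@105; bids=[-] asks=[#100:4@100]
After op 12 [order #101] limit_buy(price=105, qty=5): fills=#101x#100:4@100; bids=[#101:1@105] asks=[-]

Answer: 1@105,4@100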